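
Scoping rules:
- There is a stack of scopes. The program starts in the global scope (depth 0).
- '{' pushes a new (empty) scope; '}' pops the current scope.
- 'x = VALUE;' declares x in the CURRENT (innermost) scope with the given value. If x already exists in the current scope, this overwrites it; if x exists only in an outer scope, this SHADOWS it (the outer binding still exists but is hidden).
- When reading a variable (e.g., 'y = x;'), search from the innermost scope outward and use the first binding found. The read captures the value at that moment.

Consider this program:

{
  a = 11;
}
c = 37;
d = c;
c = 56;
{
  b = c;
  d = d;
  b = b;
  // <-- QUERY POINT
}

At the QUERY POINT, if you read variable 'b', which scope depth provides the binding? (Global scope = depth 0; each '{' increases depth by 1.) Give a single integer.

Step 1: enter scope (depth=1)
Step 2: declare a=11 at depth 1
Step 3: exit scope (depth=0)
Step 4: declare c=37 at depth 0
Step 5: declare d=(read c)=37 at depth 0
Step 6: declare c=56 at depth 0
Step 7: enter scope (depth=1)
Step 8: declare b=(read c)=56 at depth 1
Step 9: declare d=(read d)=37 at depth 1
Step 10: declare b=(read b)=56 at depth 1
Visible at query point: b=56 c=56 d=37

Answer: 1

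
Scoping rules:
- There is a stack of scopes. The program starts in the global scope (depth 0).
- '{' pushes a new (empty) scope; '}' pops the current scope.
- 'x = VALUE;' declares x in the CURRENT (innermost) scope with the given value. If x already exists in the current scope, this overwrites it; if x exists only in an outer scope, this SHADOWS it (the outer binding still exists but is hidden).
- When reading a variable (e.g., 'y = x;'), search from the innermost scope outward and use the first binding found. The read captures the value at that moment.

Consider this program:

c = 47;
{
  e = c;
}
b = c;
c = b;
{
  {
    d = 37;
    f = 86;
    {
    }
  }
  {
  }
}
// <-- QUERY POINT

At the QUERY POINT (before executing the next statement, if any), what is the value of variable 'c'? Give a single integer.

Step 1: declare c=47 at depth 0
Step 2: enter scope (depth=1)
Step 3: declare e=(read c)=47 at depth 1
Step 4: exit scope (depth=0)
Step 5: declare b=(read c)=47 at depth 0
Step 6: declare c=(read b)=47 at depth 0
Step 7: enter scope (depth=1)
Step 8: enter scope (depth=2)
Step 9: declare d=37 at depth 2
Step 10: declare f=86 at depth 2
Step 11: enter scope (depth=3)
Step 12: exit scope (depth=2)
Step 13: exit scope (depth=1)
Step 14: enter scope (depth=2)
Step 15: exit scope (depth=1)
Step 16: exit scope (depth=0)
Visible at query point: b=47 c=47

Answer: 47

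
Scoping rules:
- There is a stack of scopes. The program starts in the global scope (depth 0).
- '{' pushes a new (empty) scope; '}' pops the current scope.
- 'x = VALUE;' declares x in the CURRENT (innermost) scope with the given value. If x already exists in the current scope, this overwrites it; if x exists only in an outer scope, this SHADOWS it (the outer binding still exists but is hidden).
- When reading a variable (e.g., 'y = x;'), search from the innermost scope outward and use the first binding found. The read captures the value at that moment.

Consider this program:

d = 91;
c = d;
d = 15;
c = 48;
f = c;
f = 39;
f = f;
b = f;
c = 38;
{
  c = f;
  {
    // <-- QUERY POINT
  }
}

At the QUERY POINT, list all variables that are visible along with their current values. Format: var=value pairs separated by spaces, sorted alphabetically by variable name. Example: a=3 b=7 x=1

Step 1: declare d=91 at depth 0
Step 2: declare c=(read d)=91 at depth 0
Step 3: declare d=15 at depth 0
Step 4: declare c=48 at depth 0
Step 5: declare f=(read c)=48 at depth 0
Step 6: declare f=39 at depth 0
Step 7: declare f=(read f)=39 at depth 0
Step 8: declare b=(read f)=39 at depth 0
Step 9: declare c=38 at depth 0
Step 10: enter scope (depth=1)
Step 11: declare c=(read f)=39 at depth 1
Step 12: enter scope (depth=2)
Visible at query point: b=39 c=39 d=15 f=39

Answer: b=39 c=39 d=15 f=39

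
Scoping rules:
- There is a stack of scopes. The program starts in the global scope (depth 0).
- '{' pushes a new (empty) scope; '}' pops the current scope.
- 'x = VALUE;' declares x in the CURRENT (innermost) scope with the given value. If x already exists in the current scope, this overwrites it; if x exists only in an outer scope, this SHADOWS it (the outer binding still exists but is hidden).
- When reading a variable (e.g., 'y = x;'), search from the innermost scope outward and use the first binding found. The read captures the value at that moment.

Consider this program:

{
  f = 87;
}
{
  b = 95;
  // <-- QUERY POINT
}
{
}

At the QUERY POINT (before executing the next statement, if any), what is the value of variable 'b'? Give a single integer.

Step 1: enter scope (depth=1)
Step 2: declare f=87 at depth 1
Step 3: exit scope (depth=0)
Step 4: enter scope (depth=1)
Step 5: declare b=95 at depth 1
Visible at query point: b=95

Answer: 95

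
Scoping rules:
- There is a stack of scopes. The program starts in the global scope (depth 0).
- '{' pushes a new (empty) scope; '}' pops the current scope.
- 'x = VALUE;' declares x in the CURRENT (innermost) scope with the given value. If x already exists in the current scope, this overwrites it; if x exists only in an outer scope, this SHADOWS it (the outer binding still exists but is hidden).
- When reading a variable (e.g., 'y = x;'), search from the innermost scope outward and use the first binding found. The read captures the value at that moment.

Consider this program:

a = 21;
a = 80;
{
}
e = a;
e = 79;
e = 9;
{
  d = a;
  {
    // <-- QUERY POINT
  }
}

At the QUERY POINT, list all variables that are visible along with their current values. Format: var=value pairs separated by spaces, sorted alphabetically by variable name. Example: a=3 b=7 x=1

Answer: a=80 d=80 e=9

Derivation:
Step 1: declare a=21 at depth 0
Step 2: declare a=80 at depth 0
Step 3: enter scope (depth=1)
Step 4: exit scope (depth=0)
Step 5: declare e=(read a)=80 at depth 0
Step 6: declare e=79 at depth 0
Step 7: declare e=9 at depth 0
Step 8: enter scope (depth=1)
Step 9: declare d=(read a)=80 at depth 1
Step 10: enter scope (depth=2)
Visible at query point: a=80 d=80 e=9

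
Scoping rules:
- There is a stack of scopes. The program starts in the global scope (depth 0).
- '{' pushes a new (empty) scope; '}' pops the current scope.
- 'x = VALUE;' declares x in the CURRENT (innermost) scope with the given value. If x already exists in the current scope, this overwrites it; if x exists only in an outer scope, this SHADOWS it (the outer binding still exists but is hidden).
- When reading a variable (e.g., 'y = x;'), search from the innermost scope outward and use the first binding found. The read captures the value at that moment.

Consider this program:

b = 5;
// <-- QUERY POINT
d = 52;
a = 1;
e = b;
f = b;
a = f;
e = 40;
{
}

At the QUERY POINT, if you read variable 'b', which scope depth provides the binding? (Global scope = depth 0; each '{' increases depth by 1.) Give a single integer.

Step 1: declare b=5 at depth 0
Visible at query point: b=5

Answer: 0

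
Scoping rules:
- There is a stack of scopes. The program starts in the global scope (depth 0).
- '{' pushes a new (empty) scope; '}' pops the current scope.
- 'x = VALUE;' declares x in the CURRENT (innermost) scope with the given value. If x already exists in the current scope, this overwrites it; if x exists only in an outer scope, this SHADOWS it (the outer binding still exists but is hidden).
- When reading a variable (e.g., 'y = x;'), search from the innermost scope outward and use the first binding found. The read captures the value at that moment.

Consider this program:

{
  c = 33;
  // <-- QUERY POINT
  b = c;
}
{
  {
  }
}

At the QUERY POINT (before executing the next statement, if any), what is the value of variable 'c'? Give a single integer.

Answer: 33

Derivation:
Step 1: enter scope (depth=1)
Step 2: declare c=33 at depth 1
Visible at query point: c=33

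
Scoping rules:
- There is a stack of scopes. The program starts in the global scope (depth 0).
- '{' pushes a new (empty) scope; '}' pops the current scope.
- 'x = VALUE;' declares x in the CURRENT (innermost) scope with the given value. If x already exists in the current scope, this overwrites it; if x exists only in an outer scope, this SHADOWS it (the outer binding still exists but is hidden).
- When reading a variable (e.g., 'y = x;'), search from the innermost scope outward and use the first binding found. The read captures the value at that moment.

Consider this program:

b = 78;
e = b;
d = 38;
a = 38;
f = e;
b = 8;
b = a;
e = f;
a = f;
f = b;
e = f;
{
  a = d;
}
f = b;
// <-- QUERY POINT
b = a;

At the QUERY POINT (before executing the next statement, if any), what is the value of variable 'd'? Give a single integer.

Step 1: declare b=78 at depth 0
Step 2: declare e=(read b)=78 at depth 0
Step 3: declare d=38 at depth 0
Step 4: declare a=38 at depth 0
Step 5: declare f=(read e)=78 at depth 0
Step 6: declare b=8 at depth 0
Step 7: declare b=(read a)=38 at depth 0
Step 8: declare e=(read f)=78 at depth 0
Step 9: declare a=(read f)=78 at depth 0
Step 10: declare f=(read b)=38 at depth 0
Step 11: declare e=(read f)=38 at depth 0
Step 12: enter scope (depth=1)
Step 13: declare a=(read d)=38 at depth 1
Step 14: exit scope (depth=0)
Step 15: declare f=(read b)=38 at depth 0
Visible at query point: a=78 b=38 d=38 e=38 f=38

Answer: 38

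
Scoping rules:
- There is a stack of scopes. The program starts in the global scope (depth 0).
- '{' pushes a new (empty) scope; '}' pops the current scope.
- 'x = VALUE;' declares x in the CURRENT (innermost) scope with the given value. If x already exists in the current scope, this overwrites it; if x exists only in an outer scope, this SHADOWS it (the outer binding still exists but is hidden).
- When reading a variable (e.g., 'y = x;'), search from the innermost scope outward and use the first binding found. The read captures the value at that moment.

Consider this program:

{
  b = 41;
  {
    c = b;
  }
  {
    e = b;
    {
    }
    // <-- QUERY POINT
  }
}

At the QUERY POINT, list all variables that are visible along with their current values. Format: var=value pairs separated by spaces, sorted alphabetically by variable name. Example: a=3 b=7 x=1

Answer: b=41 e=41

Derivation:
Step 1: enter scope (depth=1)
Step 2: declare b=41 at depth 1
Step 3: enter scope (depth=2)
Step 4: declare c=(read b)=41 at depth 2
Step 5: exit scope (depth=1)
Step 6: enter scope (depth=2)
Step 7: declare e=(read b)=41 at depth 2
Step 8: enter scope (depth=3)
Step 9: exit scope (depth=2)
Visible at query point: b=41 e=41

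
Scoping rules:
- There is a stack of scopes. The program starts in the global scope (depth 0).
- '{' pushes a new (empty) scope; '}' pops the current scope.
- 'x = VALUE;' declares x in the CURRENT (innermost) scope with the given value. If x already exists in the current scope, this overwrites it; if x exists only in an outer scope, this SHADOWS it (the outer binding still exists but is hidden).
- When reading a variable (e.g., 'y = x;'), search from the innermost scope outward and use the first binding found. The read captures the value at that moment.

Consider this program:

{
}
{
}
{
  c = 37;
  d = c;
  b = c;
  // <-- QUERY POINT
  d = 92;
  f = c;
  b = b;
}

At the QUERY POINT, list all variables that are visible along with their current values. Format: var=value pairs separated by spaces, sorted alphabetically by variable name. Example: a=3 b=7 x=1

Step 1: enter scope (depth=1)
Step 2: exit scope (depth=0)
Step 3: enter scope (depth=1)
Step 4: exit scope (depth=0)
Step 5: enter scope (depth=1)
Step 6: declare c=37 at depth 1
Step 7: declare d=(read c)=37 at depth 1
Step 8: declare b=(read c)=37 at depth 1
Visible at query point: b=37 c=37 d=37

Answer: b=37 c=37 d=37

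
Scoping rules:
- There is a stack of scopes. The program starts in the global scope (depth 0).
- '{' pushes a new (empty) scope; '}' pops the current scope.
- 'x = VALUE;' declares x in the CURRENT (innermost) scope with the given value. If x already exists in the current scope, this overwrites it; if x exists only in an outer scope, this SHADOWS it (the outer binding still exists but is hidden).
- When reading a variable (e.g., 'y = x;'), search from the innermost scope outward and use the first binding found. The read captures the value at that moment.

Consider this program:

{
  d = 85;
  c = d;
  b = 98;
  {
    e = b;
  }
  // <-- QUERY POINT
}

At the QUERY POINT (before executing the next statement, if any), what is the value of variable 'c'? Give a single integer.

Step 1: enter scope (depth=1)
Step 2: declare d=85 at depth 1
Step 3: declare c=(read d)=85 at depth 1
Step 4: declare b=98 at depth 1
Step 5: enter scope (depth=2)
Step 6: declare e=(read b)=98 at depth 2
Step 7: exit scope (depth=1)
Visible at query point: b=98 c=85 d=85

Answer: 85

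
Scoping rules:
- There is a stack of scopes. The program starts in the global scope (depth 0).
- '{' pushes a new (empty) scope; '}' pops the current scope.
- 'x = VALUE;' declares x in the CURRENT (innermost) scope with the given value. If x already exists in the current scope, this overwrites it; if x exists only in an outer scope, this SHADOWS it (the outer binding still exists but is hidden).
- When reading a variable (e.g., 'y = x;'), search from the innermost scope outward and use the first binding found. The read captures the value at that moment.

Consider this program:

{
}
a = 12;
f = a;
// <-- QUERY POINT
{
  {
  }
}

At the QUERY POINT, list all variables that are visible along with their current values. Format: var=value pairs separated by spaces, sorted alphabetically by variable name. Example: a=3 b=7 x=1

Step 1: enter scope (depth=1)
Step 2: exit scope (depth=0)
Step 3: declare a=12 at depth 0
Step 4: declare f=(read a)=12 at depth 0
Visible at query point: a=12 f=12

Answer: a=12 f=12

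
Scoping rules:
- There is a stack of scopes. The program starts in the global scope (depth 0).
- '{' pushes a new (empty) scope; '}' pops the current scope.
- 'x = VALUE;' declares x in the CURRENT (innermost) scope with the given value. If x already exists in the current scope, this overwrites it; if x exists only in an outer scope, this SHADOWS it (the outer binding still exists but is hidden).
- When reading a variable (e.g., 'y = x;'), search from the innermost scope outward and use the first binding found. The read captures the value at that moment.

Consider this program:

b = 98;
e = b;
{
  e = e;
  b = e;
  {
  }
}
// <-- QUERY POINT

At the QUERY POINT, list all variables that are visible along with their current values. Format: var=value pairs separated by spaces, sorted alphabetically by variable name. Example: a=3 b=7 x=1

Answer: b=98 e=98

Derivation:
Step 1: declare b=98 at depth 0
Step 2: declare e=(read b)=98 at depth 0
Step 3: enter scope (depth=1)
Step 4: declare e=(read e)=98 at depth 1
Step 5: declare b=(read e)=98 at depth 1
Step 6: enter scope (depth=2)
Step 7: exit scope (depth=1)
Step 8: exit scope (depth=0)
Visible at query point: b=98 e=98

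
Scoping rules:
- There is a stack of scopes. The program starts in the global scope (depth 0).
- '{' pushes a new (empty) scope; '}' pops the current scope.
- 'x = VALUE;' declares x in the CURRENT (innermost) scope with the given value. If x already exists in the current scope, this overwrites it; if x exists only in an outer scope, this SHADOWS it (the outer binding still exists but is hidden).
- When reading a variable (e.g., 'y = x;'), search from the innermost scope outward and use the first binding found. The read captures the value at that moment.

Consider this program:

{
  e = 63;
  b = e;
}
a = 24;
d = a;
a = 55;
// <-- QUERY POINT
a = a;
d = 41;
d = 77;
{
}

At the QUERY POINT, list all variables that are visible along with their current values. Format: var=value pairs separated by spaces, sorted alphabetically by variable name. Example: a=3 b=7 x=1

Answer: a=55 d=24

Derivation:
Step 1: enter scope (depth=1)
Step 2: declare e=63 at depth 1
Step 3: declare b=(read e)=63 at depth 1
Step 4: exit scope (depth=0)
Step 5: declare a=24 at depth 0
Step 6: declare d=(read a)=24 at depth 0
Step 7: declare a=55 at depth 0
Visible at query point: a=55 d=24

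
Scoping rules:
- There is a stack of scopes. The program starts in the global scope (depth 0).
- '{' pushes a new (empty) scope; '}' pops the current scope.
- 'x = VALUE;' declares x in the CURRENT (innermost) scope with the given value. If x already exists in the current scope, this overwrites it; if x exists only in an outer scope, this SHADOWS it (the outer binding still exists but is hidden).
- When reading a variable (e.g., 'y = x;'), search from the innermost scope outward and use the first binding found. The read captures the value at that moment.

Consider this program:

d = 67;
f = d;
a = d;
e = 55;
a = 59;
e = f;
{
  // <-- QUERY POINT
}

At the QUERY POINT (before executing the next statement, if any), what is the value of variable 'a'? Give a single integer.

Answer: 59

Derivation:
Step 1: declare d=67 at depth 0
Step 2: declare f=(read d)=67 at depth 0
Step 3: declare a=(read d)=67 at depth 0
Step 4: declare e=55 at depth 0
Step 5: declare a=59 at depth 0
Step 6: declare e=(read f)=67 at depth 0
Step 7: enter scope (depth=1)
Visible at query point: a=59 d=67 e=67 f=67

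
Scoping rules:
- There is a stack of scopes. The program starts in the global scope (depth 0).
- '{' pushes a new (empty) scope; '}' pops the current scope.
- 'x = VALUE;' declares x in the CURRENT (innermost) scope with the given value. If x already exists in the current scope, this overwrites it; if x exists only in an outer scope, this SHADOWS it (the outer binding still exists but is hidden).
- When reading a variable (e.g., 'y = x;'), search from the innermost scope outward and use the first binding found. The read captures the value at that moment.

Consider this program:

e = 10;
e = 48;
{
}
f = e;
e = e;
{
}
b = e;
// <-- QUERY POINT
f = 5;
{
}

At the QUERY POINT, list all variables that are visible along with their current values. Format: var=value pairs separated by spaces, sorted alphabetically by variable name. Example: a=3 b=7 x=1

Step 1: declare e=10 at depth 0
Step 2: declare e=48 at depth 0
Step 3: enter scope (depth=1)
Step 4: exit scope (depth=0)
Step 5: declare f=(read e)=48 at depth 0
Step 6: declare e=(read e)=48 at depth 0
Step 7: enter scope (depth=1)
Step 8: exit scope (depth=0)
Step 9: declare b=(read e)=48 at depth 0
Visible at query point: b=48 e=48 f=48

Answer: b=48 e=48 f=48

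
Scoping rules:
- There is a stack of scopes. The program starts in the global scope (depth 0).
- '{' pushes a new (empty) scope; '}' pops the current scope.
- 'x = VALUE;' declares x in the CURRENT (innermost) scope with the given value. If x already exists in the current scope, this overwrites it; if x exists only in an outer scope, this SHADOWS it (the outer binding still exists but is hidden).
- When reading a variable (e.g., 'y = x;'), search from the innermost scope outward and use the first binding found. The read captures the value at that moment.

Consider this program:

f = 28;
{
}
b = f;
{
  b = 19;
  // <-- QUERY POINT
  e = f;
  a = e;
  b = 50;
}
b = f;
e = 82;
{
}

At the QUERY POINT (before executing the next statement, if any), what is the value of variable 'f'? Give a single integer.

Step 1: declare f=28 at depth 0
Step 2: enter scope (depth=1)
Step 3: exit scope (depth=0)
Step 4: declare b=(read f)=28 at depth 0
Step 5: enter scope (depth=1)
Step 6: declare b=19 at depth 1
Visible at query point: b=19 f=28

Answer: 28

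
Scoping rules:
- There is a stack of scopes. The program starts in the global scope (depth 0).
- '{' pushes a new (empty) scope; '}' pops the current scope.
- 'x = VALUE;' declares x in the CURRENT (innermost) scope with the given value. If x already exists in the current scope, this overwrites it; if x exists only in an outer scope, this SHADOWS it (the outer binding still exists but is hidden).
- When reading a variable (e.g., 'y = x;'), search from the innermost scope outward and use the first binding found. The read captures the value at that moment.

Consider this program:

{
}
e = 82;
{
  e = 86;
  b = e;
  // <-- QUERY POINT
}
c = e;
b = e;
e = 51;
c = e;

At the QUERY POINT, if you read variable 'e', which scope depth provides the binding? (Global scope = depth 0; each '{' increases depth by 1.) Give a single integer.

Answer: 1

Derivation:
Step 1: enter scope (depth=1)
Step 2: exit scope (depth=0)
Step 3: declare e=82 at depth 0
Step 4: enter scope (depth=1)
Step 5: declare e=86 at depth 1
Step 6: declare b=(read e)=86 at depth 1
Visible at query point: b=86 e=86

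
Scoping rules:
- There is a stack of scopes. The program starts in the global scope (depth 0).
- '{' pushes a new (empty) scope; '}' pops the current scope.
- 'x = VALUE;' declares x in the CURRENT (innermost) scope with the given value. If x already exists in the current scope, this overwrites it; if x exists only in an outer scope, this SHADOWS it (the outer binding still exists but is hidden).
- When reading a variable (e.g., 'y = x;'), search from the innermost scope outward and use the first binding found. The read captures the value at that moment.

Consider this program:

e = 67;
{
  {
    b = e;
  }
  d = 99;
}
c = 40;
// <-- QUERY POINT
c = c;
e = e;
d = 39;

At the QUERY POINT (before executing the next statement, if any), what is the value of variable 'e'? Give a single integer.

Step 1: declare e=67 at depth 0
Step 2: enter scope (depth=1)
Step 3: enter scope (depth=2)
Step 4: declare b=(read e)=67 at depth 2
Step 5: exit scope (depth=1)
Step 6: declare d=99 at depth 1
Step 7: exit scope (depth=0)
Step 8: declare c=40 at depth 0
Visible at query point: c=40 e=67

Answer: 67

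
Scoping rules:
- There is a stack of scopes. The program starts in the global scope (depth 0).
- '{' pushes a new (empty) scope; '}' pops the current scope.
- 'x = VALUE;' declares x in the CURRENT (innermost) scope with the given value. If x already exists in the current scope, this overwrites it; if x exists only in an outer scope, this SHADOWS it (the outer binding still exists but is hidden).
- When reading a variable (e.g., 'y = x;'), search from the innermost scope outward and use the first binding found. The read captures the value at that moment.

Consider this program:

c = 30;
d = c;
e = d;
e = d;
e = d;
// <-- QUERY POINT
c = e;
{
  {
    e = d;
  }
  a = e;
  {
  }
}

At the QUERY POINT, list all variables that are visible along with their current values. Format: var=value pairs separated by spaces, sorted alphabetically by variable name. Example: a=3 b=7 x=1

Answer: c=30 d=30 e=30

Derivation:
Step 1: declare c=30 at depth 0
Step 2: declare d=(read c)=30 at depth 0
Step 3: declare e=(read d)=30 at depth 0
Step 4: declare e=(read d)=30 at depth 0
Step 5: declare e=(read d)=30 at depth 0
Visible at query point: c=30 d=30 e=30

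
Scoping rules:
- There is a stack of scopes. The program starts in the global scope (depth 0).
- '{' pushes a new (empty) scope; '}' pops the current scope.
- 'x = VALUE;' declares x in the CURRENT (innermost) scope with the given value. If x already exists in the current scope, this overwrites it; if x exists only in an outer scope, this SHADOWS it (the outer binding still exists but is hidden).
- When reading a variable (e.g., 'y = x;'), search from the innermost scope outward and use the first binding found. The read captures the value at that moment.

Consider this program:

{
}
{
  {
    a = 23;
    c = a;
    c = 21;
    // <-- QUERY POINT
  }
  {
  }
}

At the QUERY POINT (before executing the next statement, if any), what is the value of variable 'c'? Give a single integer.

Step 1: enter scope (depth=1)
Step 2: exit scope (depth=0)
Step 3: enter scope (depth=1)
Step 4: enter scope (depth=2)
Step 5: declare a=23 at depth 2
Step 6: declare c=(read a)=23 at depth 2
Step 7: declare c=21 at depth 2
Visible at query point: a=23 c=21

Answer: 21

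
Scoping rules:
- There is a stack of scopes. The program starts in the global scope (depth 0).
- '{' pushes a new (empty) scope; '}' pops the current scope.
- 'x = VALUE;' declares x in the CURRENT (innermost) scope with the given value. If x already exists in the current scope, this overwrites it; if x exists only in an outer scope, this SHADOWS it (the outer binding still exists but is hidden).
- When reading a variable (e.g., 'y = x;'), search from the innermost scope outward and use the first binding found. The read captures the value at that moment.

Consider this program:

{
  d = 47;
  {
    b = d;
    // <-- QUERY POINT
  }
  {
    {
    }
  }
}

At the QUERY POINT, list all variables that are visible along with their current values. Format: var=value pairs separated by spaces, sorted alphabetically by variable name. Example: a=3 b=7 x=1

Step 1: enter scope (depth=1)
Step 2: declare d=47 at depth 1
Step 3: enter scope (depth=2)
Step 4: declare b=(read d)=47 at depth 2
Visible at query point: b=47 d=47

Answer: b=47 d=47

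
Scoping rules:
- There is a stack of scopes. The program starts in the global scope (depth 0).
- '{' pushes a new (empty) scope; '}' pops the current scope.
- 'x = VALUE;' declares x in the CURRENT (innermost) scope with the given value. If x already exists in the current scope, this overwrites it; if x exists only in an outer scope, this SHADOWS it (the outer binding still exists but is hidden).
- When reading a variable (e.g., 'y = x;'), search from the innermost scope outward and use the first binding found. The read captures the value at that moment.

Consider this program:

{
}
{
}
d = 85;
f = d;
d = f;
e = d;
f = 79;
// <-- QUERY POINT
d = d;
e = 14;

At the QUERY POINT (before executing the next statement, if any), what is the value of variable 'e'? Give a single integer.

Step 1: enter scope (depth=1)
Step 2: exit scope (depth=0)
Step 3: enter scope (depth=1)
Step 4: exit scope (depth=0)
Step 5: declare d=85 at depth 0
Step 6: declare f=(read d)=85 at depth 0
Step 7: declare d=(read f)=85 at depth 0
Step 8: declare e=(read d)=85 at depth 0
Step 9: declare f=79 at depth 0
Visible at query point: d=85 e=85 f=79

Answer: 85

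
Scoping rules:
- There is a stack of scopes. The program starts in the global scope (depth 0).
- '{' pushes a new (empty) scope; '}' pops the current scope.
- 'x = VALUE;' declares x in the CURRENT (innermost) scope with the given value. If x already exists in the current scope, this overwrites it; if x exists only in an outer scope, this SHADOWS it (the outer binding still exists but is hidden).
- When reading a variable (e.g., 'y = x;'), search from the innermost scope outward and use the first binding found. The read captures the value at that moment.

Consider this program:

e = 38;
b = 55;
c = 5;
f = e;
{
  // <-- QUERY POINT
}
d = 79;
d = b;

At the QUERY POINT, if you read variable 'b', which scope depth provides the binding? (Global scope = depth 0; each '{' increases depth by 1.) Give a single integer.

Answer: 0

Derivation:
Step 1: declare e=38 at depth 0
Step 2: declare b=55 at depth 0
Step 3: declare c=5 at depth 0
Step 4: declare f=(read e)=38 at depth 0
Step 5: enter scope (depth=1)
Visible at query point: b=55 c=5 e=38 f=38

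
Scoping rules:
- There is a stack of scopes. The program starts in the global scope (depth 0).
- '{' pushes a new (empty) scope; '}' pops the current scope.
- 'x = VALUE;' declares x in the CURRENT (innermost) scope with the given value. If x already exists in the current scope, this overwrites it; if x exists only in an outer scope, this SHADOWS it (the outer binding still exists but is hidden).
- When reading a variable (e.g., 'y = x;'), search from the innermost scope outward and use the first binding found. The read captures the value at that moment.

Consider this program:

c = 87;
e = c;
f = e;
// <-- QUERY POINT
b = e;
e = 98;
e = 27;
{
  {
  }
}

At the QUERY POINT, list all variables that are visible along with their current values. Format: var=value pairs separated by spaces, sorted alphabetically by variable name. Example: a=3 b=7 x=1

Step 1: declare c=87 at depth 0
Step 2: declare e=(read c)=87 at depth 0
Step 3: declare f=(read e)=87 at depth 0
Visible at query point: c=87 e=87 f=87

Answer: c=87 e=87 f=87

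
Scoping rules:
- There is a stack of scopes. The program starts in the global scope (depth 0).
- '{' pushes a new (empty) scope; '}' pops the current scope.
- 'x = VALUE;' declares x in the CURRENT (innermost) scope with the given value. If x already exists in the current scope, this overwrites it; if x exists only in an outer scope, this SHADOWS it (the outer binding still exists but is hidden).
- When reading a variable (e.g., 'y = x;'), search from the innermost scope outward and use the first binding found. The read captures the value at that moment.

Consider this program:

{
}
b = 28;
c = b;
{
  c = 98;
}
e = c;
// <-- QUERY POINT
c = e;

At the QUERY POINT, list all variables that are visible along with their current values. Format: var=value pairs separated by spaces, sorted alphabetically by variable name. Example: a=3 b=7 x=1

Answer: b=28 c=28 e=28

Derivation:
Step 1: enter scope (depth=1)
Step 2: exit scope (depth=0)
Step 3: declare b=28 at depth 0
Step 4: declare c=(read b)=28 at depth 0
Step 5: enter scope (depth=1)
Step 6: declare c=98 at depth 1
Step 7: exit scope (depth=0)
Step 8: declare e=(read c)=28 at depth 0
Visible at query point: b=28 c=28 e=28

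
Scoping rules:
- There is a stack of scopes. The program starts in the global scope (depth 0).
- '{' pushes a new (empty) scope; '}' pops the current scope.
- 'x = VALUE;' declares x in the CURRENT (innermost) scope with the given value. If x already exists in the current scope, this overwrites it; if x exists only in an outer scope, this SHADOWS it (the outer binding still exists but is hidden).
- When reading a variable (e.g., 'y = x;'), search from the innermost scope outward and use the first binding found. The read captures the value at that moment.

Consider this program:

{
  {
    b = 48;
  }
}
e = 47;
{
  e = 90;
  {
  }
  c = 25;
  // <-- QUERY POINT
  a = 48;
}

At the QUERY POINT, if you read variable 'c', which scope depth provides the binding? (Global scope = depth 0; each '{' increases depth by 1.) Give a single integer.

Answer: 1

Derivation:
Step 1: enter scope (depth=1)
Step 2: enter scope (depth=2)
Step 3: declare b=48 at depth 2
Step 4: exit scope (depth=1)
Step 5: exit scope (depth=0)
Step 6: declare e=47 at depth 0
Step 7: enter scope (depth=1)
Step 8: declare e=90 at depth 1
Step 9: enter scope (depth=2)
Step 10: exit scope (depth=1)
Step 11: declare c=25 at depth 1
Visible at query point: c=25 e=90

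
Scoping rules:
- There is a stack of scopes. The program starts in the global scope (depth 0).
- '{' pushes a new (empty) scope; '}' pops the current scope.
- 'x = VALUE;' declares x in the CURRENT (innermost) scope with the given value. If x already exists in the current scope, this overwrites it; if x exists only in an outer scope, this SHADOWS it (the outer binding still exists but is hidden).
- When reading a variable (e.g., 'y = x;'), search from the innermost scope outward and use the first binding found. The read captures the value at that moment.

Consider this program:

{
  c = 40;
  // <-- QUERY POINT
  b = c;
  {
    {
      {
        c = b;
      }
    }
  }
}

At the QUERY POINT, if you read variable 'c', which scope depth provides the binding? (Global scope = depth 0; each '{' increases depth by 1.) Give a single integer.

Step 1: enter scope (depth=1)
Step 2: declare c=40 at depth 1
Visible at query point: c=40

Answer: 1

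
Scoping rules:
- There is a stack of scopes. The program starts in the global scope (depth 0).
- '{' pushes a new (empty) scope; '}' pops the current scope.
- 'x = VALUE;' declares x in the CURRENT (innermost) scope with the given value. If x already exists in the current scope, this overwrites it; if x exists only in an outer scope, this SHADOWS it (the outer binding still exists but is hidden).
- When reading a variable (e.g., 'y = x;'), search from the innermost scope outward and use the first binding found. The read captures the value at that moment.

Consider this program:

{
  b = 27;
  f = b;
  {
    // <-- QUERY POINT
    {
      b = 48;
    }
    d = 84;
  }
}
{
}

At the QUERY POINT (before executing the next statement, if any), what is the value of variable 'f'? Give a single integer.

Answer: 27

Derivation:
Step 1: enter scope (depth=1)
Step 2: declare b=27 at depth 1
Step 3: declare f=(read b)=27 at depth 1
Step 4: enter scope (depth=2)
Visible at query point: b=27 f=27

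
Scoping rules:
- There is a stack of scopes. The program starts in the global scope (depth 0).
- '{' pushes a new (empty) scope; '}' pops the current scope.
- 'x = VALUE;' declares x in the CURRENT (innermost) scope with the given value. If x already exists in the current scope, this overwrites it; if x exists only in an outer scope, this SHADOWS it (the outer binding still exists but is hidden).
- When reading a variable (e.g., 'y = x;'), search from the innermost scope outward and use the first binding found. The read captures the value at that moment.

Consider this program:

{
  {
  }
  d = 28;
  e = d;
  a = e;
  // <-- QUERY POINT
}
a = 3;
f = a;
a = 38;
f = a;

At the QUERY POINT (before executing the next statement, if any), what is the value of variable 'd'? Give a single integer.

Answer: 28

Derivation:
Step 1: enter scope (depth=1)
Step 2: enter scope (depth=2)
Step 3: exit scope (depth=1)
Step 4: declare d=28 at depth 1
Step 5: declare e=(read d)=28 at depth 1
Step 6: declare a=(read e)=28 at depth 1
Visible at query point: a=28 d=28 e=28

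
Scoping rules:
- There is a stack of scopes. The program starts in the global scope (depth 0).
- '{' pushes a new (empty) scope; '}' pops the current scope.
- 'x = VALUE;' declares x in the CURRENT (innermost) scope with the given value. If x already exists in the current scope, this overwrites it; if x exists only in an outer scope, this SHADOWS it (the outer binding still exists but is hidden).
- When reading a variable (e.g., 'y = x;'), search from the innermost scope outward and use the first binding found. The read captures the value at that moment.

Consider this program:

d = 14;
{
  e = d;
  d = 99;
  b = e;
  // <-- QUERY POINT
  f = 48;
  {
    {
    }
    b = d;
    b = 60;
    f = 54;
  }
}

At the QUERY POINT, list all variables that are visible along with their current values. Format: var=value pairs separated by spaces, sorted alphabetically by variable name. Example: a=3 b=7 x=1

Step 1: declare d=14 at depth 0
Step 2: enter scope (depth=1)
Step 3: declare e=(read d)=14 at depth 1
Step 4: declare d=99 at depth 1
Step 5: declare b=(read e)=14 at depth 1
Visible at query point: b=14 d=99 e=14

Answer: b=14 d=99 e=14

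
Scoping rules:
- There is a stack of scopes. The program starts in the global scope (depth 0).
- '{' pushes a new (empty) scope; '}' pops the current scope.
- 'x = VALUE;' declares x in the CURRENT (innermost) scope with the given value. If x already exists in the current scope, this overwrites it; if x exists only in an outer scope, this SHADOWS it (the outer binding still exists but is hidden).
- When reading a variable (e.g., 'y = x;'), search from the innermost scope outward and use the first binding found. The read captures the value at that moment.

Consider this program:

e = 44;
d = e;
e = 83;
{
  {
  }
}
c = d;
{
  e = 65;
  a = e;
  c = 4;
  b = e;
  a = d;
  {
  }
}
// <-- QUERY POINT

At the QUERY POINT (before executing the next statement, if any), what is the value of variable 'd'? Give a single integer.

Answer: 44

Derivation:
Step 1: declare e=44 at depth 0
Step 2: declare d=(read e)=44 at depth 0
Step 3: declare e=83 at depth 0
Step 4: enter scope (depth=1)
Step 5: enter scope (depth=2)
Step 6: exit scope (depth=1)
Step 7: exit scope (depth=0)
Step 8: declare c=(read d)=44 at depth 0
Step 9: enter scope (depth=1)
Step 10: declare e=65 at depth 1
Step 11: declare a=(read e)=65 at depth 1
Step 12: declare c=4 at depth 1
Step 13: declare b=(read e)=65 at depth 1
Step 14: declare a=(read d)=44 at depth 1
Step 15: enter scope (depth=2)
Step 16: exit scope (depth=1)
Step 17: exit scope (depth=0)
Visible at query point: c=44 d=44 e=83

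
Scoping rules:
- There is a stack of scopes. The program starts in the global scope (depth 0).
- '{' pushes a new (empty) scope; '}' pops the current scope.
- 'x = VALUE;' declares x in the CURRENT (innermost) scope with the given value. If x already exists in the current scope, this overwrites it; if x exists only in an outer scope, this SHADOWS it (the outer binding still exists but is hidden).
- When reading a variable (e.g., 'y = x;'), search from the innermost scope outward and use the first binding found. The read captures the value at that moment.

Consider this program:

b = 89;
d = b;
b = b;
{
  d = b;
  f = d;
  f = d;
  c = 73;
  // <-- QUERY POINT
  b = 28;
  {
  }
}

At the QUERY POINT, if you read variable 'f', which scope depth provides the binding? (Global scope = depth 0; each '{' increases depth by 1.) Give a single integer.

Step 1: declare b=89 at depth 0
Step 2: declare d=(read b)=89 at depth 0
Step 3: declare b=(read b)=89 at depth 0
Step 4: enter scope (depth=1)
Step 5: declare d=(read b)=89 at depth 1
Step 6: declare f=(read d)=89 at depth 1
Step 7: declare f=(read d)=89 at depth 1
Step 8: declare c=73 at depth 1
Visible at query point: b=89 c=73 d=89 f=89

Answer: 1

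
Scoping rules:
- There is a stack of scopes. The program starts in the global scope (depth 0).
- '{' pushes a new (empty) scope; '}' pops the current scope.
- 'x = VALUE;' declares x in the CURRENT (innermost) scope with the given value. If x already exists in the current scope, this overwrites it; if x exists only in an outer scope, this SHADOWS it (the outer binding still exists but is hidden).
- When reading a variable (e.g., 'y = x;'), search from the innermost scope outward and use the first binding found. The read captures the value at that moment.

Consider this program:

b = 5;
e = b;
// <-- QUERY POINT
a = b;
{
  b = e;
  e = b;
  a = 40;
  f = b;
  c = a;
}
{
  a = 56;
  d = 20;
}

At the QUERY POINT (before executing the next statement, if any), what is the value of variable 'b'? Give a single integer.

Step 1: declare b=5 at depth 0
Step 2: declare e=(read b)=5 at depth 0
Visible at query point: b=5 e=5

Answer: 5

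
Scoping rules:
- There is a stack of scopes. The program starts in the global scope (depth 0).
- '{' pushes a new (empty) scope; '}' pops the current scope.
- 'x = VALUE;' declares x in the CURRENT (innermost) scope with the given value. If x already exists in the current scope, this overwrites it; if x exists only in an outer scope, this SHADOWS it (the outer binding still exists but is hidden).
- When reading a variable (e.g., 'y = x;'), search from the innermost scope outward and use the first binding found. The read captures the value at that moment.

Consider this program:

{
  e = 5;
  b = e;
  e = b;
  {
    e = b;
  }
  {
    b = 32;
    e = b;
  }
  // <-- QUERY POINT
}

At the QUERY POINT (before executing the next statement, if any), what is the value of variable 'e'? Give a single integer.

Step 1: enter scope (depth=1)
Step 2: declare e=5 at depth 1
Step 3: declare b=(read e)=5 at depth 1
Step 4: declare e=(read b)=5 at depth 1
Step 5: enter scope (depth=2)
Step 6: declare e=(read b)=5 at depth 2
Step 7: exit scope (depth=1)
Step 8: enter scope (depth=2)
Step 9: declare b=32 at depth 2
Step 10: declare e=(read b)=32 at depth 2
Step 11: exit scope (depth=1)
Visible at query point: b=5 e=5

Answer: 5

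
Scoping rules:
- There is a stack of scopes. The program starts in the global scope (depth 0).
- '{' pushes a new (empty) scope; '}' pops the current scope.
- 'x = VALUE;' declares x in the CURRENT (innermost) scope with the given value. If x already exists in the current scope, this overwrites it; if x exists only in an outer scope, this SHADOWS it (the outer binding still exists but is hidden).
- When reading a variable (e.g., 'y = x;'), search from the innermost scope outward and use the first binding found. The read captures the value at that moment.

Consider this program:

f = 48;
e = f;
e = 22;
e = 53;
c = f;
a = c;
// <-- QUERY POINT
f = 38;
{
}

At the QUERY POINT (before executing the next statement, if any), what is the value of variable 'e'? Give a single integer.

Answer: 53

Derivation:
Step 1: declare f=48 at depth 0
Step 2: declare e=(read f)=48 at depth 0
Step 3: declare e=22 at depth 0
Step 4: declare e=53 at depth 0
Step 5: declare c=(read f)=48 at depth 0
Step 6: declare a=(read c)=48 at depth 0
Visible at query point: a=48 c=48 e=53 f=48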